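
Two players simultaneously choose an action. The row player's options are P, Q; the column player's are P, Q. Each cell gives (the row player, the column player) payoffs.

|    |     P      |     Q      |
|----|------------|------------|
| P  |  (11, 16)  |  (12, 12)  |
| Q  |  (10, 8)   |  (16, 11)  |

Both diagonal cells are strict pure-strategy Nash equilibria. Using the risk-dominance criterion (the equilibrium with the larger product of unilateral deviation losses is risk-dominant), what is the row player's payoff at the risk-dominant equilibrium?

16

At both P: the row player loses 11 − 10 = 1 by deviating; the column player loses 16 − 12 = 4. Product = 1·4 = 4.
At both Q: the row player loses 16 − 12 = 4 by deviating; the column player loses 11 − 8 = 3. Product = 4·3 = 12.
12 > 4, so both Q is risk-dominant. The row player's payoff there is 16.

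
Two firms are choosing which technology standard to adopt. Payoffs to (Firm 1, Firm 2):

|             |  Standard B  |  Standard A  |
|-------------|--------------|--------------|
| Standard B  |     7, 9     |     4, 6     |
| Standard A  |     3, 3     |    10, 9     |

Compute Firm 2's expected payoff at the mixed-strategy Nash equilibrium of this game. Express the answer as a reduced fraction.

Firm 1 mixes with probability p on Standard B, chosen so Firm 2 is indifferent: 9p + 3(1−p) = 6p + 9(1−p) gives p = 2/3.
Firm 2's expected payoff is 9·2/3 + 3·1/3 = 7.

7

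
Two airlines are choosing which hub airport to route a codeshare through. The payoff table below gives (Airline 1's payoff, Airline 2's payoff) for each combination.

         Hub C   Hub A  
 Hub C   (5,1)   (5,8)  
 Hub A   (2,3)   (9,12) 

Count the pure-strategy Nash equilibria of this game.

Both Hub A: Airline 1 gets 9 (best alternative 5); Airline 2 gets 12 (best alternative 3). Neither deviates — NE.
Both Hub C is not a NE: Airline 2 would switch to Hub A (8 > 1).
No other cell survives both best-response checks, so there is 1 pure NE.

1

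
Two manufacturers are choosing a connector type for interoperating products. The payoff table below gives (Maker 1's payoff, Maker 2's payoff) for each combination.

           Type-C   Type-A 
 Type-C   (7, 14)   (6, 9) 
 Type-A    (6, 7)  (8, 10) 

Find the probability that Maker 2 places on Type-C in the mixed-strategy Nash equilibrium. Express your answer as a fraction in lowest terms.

2/3

Maker 2's mix q on Type-C must make Maker 1 indifferent between Type-C and Type-A.
Maker 1's payoff from Type-C: 7q + 6(1−q). From Type-A: 6q + 8(1−q).
Set equal: 1q = 2(1−q) → q = 2/3.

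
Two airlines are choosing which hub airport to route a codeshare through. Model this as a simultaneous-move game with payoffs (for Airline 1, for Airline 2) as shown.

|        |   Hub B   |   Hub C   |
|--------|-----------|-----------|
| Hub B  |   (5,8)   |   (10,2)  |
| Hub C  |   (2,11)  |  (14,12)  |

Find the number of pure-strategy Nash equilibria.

2

Both Hub B: Airline 1 gets 5 (best alternative 2); Airline 2 gets 8 (best alternative 2). Neither deviates — NE.
Both Hub C: Airline 1 gets 14 (best alternative 10); Airline 2 gets 12 (best alternative 11). Neither deviates — NE.
(Hub B, Hub C) is not a NE: Airline 1 would switch to Hub C (14 > 10).
No other cell survives both best-response checks, so there are 2 pure NE.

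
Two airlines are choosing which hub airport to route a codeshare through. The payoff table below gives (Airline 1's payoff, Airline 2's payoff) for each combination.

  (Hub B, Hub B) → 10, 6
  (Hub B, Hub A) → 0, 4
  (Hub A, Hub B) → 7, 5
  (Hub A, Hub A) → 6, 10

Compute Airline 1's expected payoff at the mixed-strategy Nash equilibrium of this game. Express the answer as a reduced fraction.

20/3

Airline 2 mixes with probability q on Hub B, chosen so Airline 1 is indifferent: 10q + 0(1−q) = 7q + 6(1−q) gives q = 2/3.
Airline 1's expected payoff (from either row, since indifferent) is 10·2/3 + 0·1/3 = 20/3.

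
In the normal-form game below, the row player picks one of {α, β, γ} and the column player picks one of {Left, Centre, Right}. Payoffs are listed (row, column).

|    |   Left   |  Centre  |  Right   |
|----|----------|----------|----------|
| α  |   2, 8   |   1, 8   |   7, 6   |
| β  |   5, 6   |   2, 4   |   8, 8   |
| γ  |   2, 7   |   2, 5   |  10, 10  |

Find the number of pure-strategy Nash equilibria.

(γ, Right): the row player gets 10 (best alternative 8); the column player gets 10 (best alternative 7). Neither deviates — NE.
(β, Centre) is not a NE: the column player would switch to Right (8 > 4).
No other cell survives both best-response checks, so there is 1 pure NE.

1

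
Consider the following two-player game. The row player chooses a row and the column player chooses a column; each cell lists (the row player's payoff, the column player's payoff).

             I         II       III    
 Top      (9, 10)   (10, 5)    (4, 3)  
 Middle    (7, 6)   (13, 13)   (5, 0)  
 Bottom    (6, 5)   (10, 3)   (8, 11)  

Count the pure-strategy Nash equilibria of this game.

3

(Top, I): the row player gets 9 (best alternative 7); the column player gets 10 (best alternative 5). Neither deviates — NE.
(Middle, II): the row player gets 13 (best alternative 10); the column player gets 13 (best alternative 6). Neither deviates — NE.
(Bottom, III): the row player gets 8 (best alternative 5); the column player gets 11 (best alternative 5). Neither deviates — NE.
(Bottom, I) is not a NE: the row player would switch to Top (9 > 6).
No other cell survives both best-response checks, so there are 3 pure NE.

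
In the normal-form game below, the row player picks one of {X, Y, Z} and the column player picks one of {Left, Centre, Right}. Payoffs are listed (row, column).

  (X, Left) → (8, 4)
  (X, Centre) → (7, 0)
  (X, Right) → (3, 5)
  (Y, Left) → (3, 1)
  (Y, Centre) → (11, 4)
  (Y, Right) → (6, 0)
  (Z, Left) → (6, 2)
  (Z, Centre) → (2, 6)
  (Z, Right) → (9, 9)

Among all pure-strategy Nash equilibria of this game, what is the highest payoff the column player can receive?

9

(Y, Centre) is a pure NE (the row player: 11 ≥ 7; the column player: 4 ≥ 1). The column player gets 4.
(Z, Right) is a pure NE (the row player: 9 ≥ 6; the column player: 9 ≥ 6). The column player gets 9.
Every other cell has a profitable deviation for at least one player. Highest of {4, 9} is 9.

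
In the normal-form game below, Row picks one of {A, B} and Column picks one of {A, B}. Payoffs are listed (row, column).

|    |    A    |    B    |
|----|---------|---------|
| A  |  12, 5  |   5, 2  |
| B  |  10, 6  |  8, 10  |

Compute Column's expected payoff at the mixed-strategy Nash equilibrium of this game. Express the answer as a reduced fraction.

Row mixes with probability p on A, chosen so Column is indifferent: 5p + 6(1−p) = 2p + 10(1−p) gives p = 4/7.
Column's expected payoff is 5·4/7 + 6·3/7 = 38/7.

38/7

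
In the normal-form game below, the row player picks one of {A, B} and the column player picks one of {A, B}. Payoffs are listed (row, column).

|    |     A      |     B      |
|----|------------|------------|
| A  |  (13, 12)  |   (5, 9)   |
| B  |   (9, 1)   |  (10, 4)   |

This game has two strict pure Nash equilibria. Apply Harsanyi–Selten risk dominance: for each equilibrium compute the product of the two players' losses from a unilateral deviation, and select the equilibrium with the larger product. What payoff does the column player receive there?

4

At both A: the row player loses 13 − 9 = 4 by deviating; the column player loses 12 − 9 = 3. Product = 4·3 = 12.
At both B: the row player loses 10 − 5 = 5 by deviating; the column player loses 4 − 1 = 3. Product = 5·3 = 15.
15 > 12, so both B is risk-dominant. The column player's payoff there is 4.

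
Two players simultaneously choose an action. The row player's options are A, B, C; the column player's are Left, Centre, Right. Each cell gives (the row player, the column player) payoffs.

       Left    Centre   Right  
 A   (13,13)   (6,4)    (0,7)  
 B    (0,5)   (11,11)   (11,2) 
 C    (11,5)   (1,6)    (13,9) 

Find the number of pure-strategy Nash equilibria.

3

(A, Left): the row player gets 13 (best alternative 11); the column player gets 13 (best alternative 7). Neither deviates — NE.
(B, Centre): the row player gets 11 (best alternative 6); the column player gets 11 (best alternative 5). Neither deviates — NE.
(C, Right): the row player gets 13 (best alternative 11); the column player gets 9 (best alternative 6). Neither deviates — NE.
(C, Left) is not a NE: the row player would switch to A (13 > 11).
No other cell survives both best-response checks, so there are 3 pure NE.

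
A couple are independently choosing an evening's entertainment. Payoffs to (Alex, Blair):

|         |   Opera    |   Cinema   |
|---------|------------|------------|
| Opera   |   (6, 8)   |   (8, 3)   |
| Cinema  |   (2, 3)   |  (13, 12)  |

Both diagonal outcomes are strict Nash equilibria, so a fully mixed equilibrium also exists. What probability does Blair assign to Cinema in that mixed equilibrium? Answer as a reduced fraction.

Blair's mix q on Opera must make Alex indifferent between Opera and Cinema.
Alex's payoff from Opera: 6q + 8(1−q). From Cinema: 2q + 13(1−q).
Set equal: 4q = 5(1−q) → q = 5/9.
Probability on Cinema is 1 − 5/9 = 4/9.

4/9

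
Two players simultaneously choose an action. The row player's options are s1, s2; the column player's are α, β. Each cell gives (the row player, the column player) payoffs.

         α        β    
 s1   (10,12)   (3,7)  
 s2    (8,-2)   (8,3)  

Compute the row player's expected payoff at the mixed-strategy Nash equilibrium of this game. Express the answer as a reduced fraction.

The column player mixes with probability q on α, chosen so the row player is indifferent: 10q + 3(1−q) = 8q + 8(1−q) gives q = 5/7.
The row player's expected payoff (from either row, since indifferent) is 10·5/7 + 3·2/7 = 8.

8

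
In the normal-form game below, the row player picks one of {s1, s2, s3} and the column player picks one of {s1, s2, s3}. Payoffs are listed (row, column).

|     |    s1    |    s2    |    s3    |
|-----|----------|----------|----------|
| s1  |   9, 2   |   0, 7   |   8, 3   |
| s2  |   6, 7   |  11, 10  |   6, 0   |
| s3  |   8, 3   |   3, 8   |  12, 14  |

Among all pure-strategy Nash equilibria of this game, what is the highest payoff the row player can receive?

12

Both s2 is a pure NE (the row player: 11 ≥ 3; the column player: 10 ≥ 7). The row player gets 11.
Both s3 is a pure NE (the row player: 12 ≥ 8; the column player: 14 ≥ 8). The row player gets 12.
Every other cell has a profitable deviation for at least one player. Highest of {11, 12} is 12.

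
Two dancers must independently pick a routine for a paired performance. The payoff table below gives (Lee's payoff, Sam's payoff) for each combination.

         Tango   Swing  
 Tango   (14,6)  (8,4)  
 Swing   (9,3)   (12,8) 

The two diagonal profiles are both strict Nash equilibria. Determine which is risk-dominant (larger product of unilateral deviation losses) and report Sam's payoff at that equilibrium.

8

At both Tango: Lee loses 14 − 9 = 5 by deviating; Sam loses 6 − 4 = 2. Product = 5·2 = 10.
At both Swing: Lee loses 12 − 8 = 4 by deviating; Sam loses 8 − 3 = 5. Product = 4·5 = 20.
20 > 10, so both Swing is risk-dominant. Sam's payoff there is 8.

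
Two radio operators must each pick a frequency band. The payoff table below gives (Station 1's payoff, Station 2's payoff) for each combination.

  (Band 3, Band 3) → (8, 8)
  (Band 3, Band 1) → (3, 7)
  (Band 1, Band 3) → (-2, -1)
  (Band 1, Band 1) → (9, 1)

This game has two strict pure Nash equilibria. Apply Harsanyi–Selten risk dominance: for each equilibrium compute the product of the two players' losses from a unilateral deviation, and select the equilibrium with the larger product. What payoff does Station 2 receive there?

At both Band 3: Station 1 loses 8 − (-2) = 10 by deviating; Station 2 loses 8 − 7 = 1. Product = 10·1 = 10.
At both Band 1: Station 1 loses 9 − 3 = 6 by deviating; Station 2 loses 1 − (-1) = 2. Product = 6·2 = 12.
12 > 10, so both Band 1 is risk-dominant. Station 2's payoff there is 1.

1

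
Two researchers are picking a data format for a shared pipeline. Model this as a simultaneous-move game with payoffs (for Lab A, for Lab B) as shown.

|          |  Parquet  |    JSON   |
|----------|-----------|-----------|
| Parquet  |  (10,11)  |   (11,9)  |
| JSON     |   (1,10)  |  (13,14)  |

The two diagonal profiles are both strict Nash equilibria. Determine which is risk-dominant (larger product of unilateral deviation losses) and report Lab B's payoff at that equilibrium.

At both Parquet: Lab A loses 10 − 1 = 9 by deviating; Lab B loses 11 − 9 = 2. Product = 9·2 = 18.
At both JSON: Lab A loses 13 − 11 = 2 by deviating; Lab B loses 14 − 10 = 4. Product = 2·4 = 8.
18 > 8, so both Parquet is risk-dominant. Lab B's payoff there is 11.

11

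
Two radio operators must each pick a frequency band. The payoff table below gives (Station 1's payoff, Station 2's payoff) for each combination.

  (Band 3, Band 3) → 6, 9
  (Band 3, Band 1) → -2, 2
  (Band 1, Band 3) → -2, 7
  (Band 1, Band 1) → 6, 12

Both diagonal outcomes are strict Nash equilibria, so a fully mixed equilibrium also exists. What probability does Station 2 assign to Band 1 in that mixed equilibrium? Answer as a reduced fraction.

1/2

Station 2's mix q on Band 3 must make Station 1 indifferent between Band 3 and Band 1.
Station 1's payoff from Band 3: 6q + (-2)(1−q). From Band 1: (-2)q + 6(1−q).
Set equal: 8q = 8(1−q) → q = 8/16 = 1/2.
Probability on Band 1 is 1 − 1/2 = 1/2.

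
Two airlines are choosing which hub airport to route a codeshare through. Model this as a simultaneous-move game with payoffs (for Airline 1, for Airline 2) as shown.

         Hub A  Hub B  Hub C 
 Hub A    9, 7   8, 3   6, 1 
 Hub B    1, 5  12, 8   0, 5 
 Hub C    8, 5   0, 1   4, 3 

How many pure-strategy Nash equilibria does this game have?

2

Both Hub A: Airline 1 gets 9 (best alternative 8); Airline 2 gets 7 (best alternative 3). Neither deviates — NE.
Both Hub B: Airline 1 gets 12 (best alternative 8); Airline 2 gets 8 (best alternative 5). Neither deviates — NE.
Both Hub C is not a NE: Airline 1 would switch to Hub A (6 > 4).
No other cell survives both best-response checks, so there are 2 pure NE.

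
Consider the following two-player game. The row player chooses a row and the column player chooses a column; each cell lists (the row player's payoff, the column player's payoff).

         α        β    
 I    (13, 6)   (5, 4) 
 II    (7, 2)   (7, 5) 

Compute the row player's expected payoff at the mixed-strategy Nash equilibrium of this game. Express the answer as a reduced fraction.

7

The column player mixes with probability q on α, chosen so the row player is indifferent: 13q + 5(1−q) = 7q + 7(1−q) gives q = 1/4.
The row player's expected payoff (from either row, since indifferent) is 13·1/4 + 5·3/4 = 7.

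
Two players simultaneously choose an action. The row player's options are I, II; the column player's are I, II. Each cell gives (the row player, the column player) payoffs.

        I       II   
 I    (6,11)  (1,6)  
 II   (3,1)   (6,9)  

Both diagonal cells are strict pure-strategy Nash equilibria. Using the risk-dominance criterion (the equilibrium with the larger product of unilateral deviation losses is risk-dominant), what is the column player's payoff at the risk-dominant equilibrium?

9

At both I: the row player loses 6 − 3 = 3 by deviating; the column player loses 11 − 6 = 5. Product = 3·5 = 15.
At both II: the row player loses 6 − 1 = 5 by deviating; the column player loses 9 − 1 = 8. Product = 5·8 = 40.
40 > 15, so both II is risk-dominant. The column player's payoff there is 9.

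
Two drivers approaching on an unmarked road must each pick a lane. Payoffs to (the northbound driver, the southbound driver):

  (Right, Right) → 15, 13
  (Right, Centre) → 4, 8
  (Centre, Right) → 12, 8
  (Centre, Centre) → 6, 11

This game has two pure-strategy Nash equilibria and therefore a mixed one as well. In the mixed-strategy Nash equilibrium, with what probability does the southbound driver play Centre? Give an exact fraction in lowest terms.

The southbound driver's mix q on Right must make the northbound driver indifferent between Right and Centre.
The northbound driver's payoff from Right: 15q + 4(1−q). From Centre: 12q + 6(1−q).
Set equal: 3q = 2(1−q) → q = 2/5.
Probability on Centre is 1 − 2/5 = 3/5.

3/5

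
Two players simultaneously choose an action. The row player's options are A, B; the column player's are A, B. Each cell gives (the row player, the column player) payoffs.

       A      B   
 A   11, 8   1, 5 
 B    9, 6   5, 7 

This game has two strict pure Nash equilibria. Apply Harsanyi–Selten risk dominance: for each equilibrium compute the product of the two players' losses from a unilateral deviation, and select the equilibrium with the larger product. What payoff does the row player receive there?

11

At both A: the row player loses 11 − 9 = 2 by deviating; the column player loses 8 − 5 = 3. Product = 2·3 = 6.
At both B: the row player loses 5 − 1 = 4 by deviating; the column player loses 7 − 6 = 1. Product = 4·1 = 4.
6 > 4, so both A is risk-dominant. The row player's payoff there is 11.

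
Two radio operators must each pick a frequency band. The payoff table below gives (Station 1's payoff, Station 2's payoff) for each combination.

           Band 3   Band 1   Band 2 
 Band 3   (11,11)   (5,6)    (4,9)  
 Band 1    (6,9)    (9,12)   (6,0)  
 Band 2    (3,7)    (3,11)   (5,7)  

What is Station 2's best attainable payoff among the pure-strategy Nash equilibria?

Both Band 3 is a pure NE (Station 1: 11 ≥ 6; Station 2: 11 ≥ 9). Station 2 gets 11.
Both Band 1 is a pure NE (Station 1: 9 ≥ 5; Station 2: 12 ≥ 9). Station 2 gets 12.
Every other cell has a profitable deviation for at least one player. Highest of {11, 12} is 12.

12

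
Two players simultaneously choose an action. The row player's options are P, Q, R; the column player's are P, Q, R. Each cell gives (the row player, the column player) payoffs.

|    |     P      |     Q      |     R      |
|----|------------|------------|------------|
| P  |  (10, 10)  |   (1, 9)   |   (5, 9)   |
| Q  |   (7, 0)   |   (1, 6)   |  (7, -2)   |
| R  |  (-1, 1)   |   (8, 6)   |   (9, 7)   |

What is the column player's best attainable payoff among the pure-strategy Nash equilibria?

10

Both P is a pure NE (the row player: 10 ≥ 7; the column player: 10 ≥ 9). The column player gets 10.
Both R is a pure NE (the row player: 9 ≥ 7; the column player: 7 ≥ 6). The column player gets 7.
Every other cell has a profitable deviation for at least one player. Highest of {10, 7} is 10.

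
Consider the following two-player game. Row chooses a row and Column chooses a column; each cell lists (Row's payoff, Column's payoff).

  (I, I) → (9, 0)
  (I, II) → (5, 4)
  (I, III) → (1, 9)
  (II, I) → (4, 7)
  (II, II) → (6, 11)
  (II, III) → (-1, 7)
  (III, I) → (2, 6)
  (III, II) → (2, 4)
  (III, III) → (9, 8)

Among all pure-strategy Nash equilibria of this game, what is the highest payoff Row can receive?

9

Both II is a pure NE (Row: 6 ≥ 5; Column: 11 ≥ 7). Row gets 6.
Both III is a pure NE (Row: 9 ≥ 1; Column: 8 ≥ 6). Row gets 9.
Every other cell has a profitable deviation for at least one player. Highest of {6, 9} is 9.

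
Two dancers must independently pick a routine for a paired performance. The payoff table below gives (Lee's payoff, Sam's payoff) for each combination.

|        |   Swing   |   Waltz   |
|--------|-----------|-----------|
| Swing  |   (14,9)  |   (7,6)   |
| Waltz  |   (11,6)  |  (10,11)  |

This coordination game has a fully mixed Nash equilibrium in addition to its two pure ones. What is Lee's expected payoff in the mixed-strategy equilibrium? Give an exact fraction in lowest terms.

21/2

Sam mixes with probability q on Swing, chosen so Lee is indifferent: 14q + 7(1−q) = 11q + 10(1−q) gives q = 1/2.
Lee's expected payoff (from either row, since indifferent) is 14·1/2 + 7·1/2 = 21/2.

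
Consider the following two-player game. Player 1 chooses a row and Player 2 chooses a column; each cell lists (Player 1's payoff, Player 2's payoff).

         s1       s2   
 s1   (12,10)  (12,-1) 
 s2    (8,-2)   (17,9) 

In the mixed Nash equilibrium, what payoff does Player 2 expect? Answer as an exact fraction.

4

Player 1 mixes with probability p on s1, chosen so Player 2 is indifferent: 10p + (-2)(1−p) = (-1)p + 9(1−p) gives p = 1/2.
Player 2's expected payoff is 10·1/2 + (-2)·1/2 = 4.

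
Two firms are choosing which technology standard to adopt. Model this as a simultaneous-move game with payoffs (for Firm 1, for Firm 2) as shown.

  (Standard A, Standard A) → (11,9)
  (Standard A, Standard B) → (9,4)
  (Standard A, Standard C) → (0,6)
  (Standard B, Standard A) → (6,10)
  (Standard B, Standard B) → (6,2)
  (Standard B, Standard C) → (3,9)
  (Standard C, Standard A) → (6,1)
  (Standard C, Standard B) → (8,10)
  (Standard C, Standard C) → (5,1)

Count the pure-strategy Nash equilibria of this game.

1

Both Standard A: Firm 1 gets 11 (best alternative 6); Firm 2 gets 9 (best alternative 6). Neither deviates — NE.
Both Standard B is not a NE: Firm 1 would switch to Standard A (9 > 6).
No other cell survives both best-response checks, so there is 1 pure NE.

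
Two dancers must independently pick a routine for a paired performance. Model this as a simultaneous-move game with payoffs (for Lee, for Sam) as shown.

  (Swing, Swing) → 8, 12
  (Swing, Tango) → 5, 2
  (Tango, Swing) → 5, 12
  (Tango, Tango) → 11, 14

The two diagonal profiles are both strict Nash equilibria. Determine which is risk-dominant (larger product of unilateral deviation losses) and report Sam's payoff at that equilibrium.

12

At both Swing: Lee loses 8 − 5 = 3 by deviating; Sam loses 12 − 2 = 10. Product = 3·10 = 30.
At both Tango: Lee loses 11 − 5 = 6 by deviating; Sam loses 14 − 12 = 2. Product = 6·2 = 12.
30 > 12, so both Swing is risk-dominant. Sam's payoff there is 12.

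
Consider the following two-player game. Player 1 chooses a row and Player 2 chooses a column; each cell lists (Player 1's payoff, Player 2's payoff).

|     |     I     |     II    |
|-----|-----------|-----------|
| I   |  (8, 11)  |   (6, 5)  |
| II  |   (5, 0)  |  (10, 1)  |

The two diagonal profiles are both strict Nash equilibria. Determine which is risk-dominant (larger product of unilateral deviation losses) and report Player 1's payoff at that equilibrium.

8

At both I: Player 1 loses 8 − 5 = 3 by deviating; Player 2 loses 11 − 5 = 6. Product = 3·6 = 18.
At both II: Player 1 loses 10 − 6 = 4 by deviating; Player 2 loses 1 − 0 = 1. Product = 4·1 = 4.
18 > 4, so both I is risk-dominant. Player 1's payoff there is 8.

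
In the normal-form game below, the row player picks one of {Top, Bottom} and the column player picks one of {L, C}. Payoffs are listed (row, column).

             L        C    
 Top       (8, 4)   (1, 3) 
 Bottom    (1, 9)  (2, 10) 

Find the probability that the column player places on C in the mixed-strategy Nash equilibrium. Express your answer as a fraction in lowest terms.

The column player's mix q on L must make the row player indifferent between Top and Bottom.
The row player's payoff from Top: 8q + 1(1−q). From Bottom: 1q + 2(1−q).
Set equal: 7q = 1(1−q) → q = 1/8.
Probability on C is 1 − 1/8 = 7/8.

7/8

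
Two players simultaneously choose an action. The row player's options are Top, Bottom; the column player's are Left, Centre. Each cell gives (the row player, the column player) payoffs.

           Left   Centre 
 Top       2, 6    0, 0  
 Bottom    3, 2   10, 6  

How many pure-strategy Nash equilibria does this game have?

1

(Bottom, Centre): the row player gets 10 (best alternative 0); the column player gets 6 (best alternative 2). Neither deviates — NE.
(Top, Left) is not a NE: the row player would switch to Bottom (3 > 2).
No other cell survives both best-response checks, so there is 1 pure NE.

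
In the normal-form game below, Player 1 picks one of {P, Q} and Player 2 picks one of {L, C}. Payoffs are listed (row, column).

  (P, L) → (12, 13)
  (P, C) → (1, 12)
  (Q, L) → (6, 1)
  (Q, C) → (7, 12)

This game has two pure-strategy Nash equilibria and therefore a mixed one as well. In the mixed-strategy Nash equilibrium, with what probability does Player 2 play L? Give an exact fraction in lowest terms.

Player 2's mix q on L must make Player 1 indifferent between P and Q.
Player 1's payoff from P: 12q + 1(1−q). From Q: 6q + 7(1−q).
Set equal: 6q = 6(1−q) → q = 6/12 = 1/2.

1/2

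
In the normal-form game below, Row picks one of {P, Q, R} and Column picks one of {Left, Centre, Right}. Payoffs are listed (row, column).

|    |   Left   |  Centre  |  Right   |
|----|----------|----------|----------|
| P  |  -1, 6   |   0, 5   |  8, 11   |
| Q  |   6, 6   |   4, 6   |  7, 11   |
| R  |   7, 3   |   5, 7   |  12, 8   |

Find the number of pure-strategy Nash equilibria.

(R, Right): Row gets 12 (best alternative 8); Column gets 8 (best alternative 7). Neither deviates — NE.
(P, Left) is not a NE: Row would switch to R (7 > -1).
No other cell survives both best-response checks, so there is 1 pure NE.

1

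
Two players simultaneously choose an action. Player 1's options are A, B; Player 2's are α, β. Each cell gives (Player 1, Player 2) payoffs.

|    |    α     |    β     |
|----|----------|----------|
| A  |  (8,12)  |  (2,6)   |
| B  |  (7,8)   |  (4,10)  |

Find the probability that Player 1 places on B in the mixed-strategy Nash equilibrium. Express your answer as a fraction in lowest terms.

3/4

Player 1's mix p on A must make Player 2 indifferent between α and β.
Player 2's payoff from α: 12p + 8(1−p). From β: 6p + 10(1−p).
Set equal: 6p = 2(1−p) → p = 2/8 = 1/4.
Probability on B is 1 − 1/4 = 3/4.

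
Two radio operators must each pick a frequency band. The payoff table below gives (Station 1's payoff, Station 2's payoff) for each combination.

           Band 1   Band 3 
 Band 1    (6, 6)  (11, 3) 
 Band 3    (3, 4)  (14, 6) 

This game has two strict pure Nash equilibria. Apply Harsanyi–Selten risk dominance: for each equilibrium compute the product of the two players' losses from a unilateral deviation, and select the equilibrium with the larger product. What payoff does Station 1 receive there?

6

At both Band 1: Station 1 loses 6 − 3 = 3 by deviating; Station 2 loses 6 − 3 = 3. Product = 3·3 = 9.
At both Band 3: Station 1 loses 14 − 11 = 3 by deviating; Station 2 loses 6 − 4 = 2. Product = 3·2 = 6.
9 > 6, so both Band 1 is risk-dominant. Station 1's payoff there is 6.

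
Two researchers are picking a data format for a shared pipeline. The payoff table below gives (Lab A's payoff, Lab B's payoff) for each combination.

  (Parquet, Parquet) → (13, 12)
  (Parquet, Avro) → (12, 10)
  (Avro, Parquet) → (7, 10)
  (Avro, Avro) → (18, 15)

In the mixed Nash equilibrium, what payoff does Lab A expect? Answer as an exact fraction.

Lab B mixes with probability q on Parquet, chosen so Lab A is indifferent: 13q + 12(1−q) = 7q + 18(1−q) gives q = 1/2.
Lab A's expected payoff (from either row, since indifferent) is 13·1/2 + 12·1/2 = 25/2.

25/2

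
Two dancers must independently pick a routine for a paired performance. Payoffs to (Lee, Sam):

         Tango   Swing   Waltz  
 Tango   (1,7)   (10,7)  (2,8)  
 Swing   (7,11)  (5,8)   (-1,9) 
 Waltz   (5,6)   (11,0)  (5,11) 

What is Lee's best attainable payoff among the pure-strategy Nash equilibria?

(Swing, Tango) is a pure NE (Lee: 7 ≥ 5; Sam: 11 ≥ 9). Lee gets 7.
Both Waltz is a pure NE (Lee: 5 ≥ 2; Sam: 11 ≥ 6). Lee gets 5.
Every other cell has a profitable deviation for at least one player. Highest of {7, 5} is 7.

7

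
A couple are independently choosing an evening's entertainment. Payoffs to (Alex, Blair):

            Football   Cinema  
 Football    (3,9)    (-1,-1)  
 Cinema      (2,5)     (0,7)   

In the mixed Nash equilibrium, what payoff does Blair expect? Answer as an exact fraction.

Alex mixes with probability p on Football, chosen so Blair is indifferent: 9p + 5(1−p) = (-1)p + 7(1−p) gives p = 1/6.
Blair's expected payoff is 9·1/6 + 5·5/6 = 17/3.

17/3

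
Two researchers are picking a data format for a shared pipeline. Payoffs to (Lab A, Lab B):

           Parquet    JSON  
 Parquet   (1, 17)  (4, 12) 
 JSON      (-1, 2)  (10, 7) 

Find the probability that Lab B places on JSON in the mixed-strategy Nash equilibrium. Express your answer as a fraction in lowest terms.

Lab B's mix q on Parquet must make Lab A indifferent between Parquet and JSON.
Lab A's payoff from Parquet: 1q + 4(1−q). From JSON: (-1)q + 10(1−q).
Set equal: 2q = 6(1−q) → q = 6/8 = 3/4.
Probability on JSON is 1 − 3/4 = 1/4.

1/4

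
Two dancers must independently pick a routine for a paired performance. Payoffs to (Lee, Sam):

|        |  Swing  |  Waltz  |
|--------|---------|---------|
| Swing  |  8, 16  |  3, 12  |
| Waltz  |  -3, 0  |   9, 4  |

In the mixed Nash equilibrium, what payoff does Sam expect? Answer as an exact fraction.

8

Lee mixes with probability p on Swing, chosen so Sam is indifferent: 16p + 0(1−p) = 12p + 4(1−p) gives p = 1/2.
Sam's expected payoff is 16·1/2 + 0·1/2 = 8.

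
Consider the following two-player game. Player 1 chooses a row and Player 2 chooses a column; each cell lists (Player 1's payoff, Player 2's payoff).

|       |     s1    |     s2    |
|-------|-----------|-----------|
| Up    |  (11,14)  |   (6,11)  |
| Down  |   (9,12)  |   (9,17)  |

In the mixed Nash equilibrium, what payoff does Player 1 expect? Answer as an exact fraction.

Player 2 mixes with probability q on s1, chosen so Player 1 is indifferent: 11q + 6(1−q) = 9q + 9(1−q) gives q = 3/5.
Player 1's expected payoff (from either row, since indifferent) is 11·3/5 + 6·2/5 = 9.

9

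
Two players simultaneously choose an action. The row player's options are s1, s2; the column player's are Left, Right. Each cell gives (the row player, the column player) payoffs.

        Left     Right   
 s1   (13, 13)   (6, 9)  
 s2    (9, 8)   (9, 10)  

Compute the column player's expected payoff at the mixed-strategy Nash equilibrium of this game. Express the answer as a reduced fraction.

29/3

The row player mixes with probability p on s1, chosen so the column player is indifferent: 13p + 8(1−p) = 9p + 10(1−p) gives p = 1/3.
The column player's expected payoff is 13·1/3 + 8·2/3 = 29/3.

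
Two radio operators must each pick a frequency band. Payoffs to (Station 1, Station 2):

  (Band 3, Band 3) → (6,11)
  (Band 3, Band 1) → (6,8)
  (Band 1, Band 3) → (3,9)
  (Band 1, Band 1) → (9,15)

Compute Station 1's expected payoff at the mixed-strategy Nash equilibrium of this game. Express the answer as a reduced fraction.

Station 2 mixes with probability q on Band 3, chosen so Station 1 is indifferent: 6q + 6(1−q) = 3q + 9(1−q) gives q = 1/2.
Station 1's expected payoff (from either row, since indifferent) is 6·1/2 + 6·1/2 = 6.

6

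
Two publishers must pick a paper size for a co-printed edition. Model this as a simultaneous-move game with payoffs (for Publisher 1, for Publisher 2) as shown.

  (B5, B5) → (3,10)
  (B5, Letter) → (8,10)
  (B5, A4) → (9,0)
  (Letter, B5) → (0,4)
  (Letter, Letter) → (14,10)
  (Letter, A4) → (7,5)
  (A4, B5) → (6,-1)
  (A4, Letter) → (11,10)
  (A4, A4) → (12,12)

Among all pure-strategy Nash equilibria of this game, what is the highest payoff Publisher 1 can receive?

Both Letter is a pure NE (Publisher 1: 14 ≥ 11; Publisher 2: 10 ≥ 5). Publisher 1 gets 14.
Both A4 is a pure NE (Publisher 1: 12 ≥ 9; Publisher 2: 12 ≥ 10). Publisher 1 gets 12.
Every other cell has a profitable deviation for at least one player. Highest of {14, 12} is 14.

14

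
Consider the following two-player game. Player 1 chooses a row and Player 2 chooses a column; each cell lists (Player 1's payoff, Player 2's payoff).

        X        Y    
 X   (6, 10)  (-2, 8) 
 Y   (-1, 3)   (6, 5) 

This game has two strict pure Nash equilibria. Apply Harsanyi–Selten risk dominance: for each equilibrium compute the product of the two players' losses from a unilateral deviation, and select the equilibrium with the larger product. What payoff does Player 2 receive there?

5

At both X: Player 1 loses 6 − (-1) = 7 by deviating; Player 2 loses 10 − 8 = 2. Product = 7·2 = 14.
At both Y: Player 1 loses 6 − (-2) = 8 by deviating; Player 2 loses 5 − 3 = 2. Product = 8·2 = 16.
16 > 14, so both Y is risk-dominant. Player 2's payoff there is 5.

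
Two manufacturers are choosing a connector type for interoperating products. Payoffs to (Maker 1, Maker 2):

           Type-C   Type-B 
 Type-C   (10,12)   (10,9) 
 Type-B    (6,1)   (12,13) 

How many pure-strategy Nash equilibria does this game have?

2

Both Type-C: Maker 1 gets 10 (best alternative 6); Maker 2 gets 12 (best alternative 9). Neither deviates — NE.
Both Type-B: Maker 1 gets 12 (best alternative 10); Maker 2 gets 13 (best alternative 1). Neither deviates — NE.
(Type-B, Type-C) is not a NE: Maker 1 would switch to Type-C (10 > 6).
No other cell survives both best-response checks, so there are 2 pure NE.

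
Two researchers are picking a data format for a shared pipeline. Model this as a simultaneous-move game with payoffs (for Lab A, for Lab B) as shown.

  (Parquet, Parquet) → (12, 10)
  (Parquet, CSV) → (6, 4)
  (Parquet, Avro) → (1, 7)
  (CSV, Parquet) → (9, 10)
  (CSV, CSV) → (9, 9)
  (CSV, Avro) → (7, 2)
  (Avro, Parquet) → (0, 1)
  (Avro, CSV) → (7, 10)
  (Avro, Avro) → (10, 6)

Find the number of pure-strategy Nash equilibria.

1

Both Parquet: Lab A gets 12 (best alternative 9); Lab B gets 10 (best alternative 7). Neither deviates — NE.
Both CSV is not a NE: Lab B would switch to Parquet (10 > 9).
No other cell survives both best-response checks, so there is 1 pure NE.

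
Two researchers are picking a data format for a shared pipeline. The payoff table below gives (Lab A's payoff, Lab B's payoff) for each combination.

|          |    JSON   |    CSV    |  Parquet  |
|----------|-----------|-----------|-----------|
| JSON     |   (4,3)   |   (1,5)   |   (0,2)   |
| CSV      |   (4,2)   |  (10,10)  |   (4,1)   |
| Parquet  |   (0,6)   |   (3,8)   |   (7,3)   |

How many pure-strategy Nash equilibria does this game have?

1

Both CSV: Lab A gets 10 (best alternative 3); Lab B gets 10 (best alternative 2). Neither deviates — NE.
Both JSON is not a NE: Lab B would switch to CSV (5 > 3).
No other cell survives both best-response checks, so there is 1 pure NE.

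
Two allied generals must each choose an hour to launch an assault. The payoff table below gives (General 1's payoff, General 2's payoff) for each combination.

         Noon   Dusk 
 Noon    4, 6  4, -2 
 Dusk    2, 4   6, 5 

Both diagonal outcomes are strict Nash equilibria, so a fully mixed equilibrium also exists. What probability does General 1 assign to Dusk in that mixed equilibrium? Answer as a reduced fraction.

8/9

General 1's mix p on Noon must make General 2 indifferent between Noon and Dusk.
General 2's payoff from Noon: 6p + 4(1−p). From Dusk: (-2)p + 5(1−p).
Set equal: 8p = 1(1−p) → p = 1/9.
Probability on Dusk is 1 − 1/9 = 8/9.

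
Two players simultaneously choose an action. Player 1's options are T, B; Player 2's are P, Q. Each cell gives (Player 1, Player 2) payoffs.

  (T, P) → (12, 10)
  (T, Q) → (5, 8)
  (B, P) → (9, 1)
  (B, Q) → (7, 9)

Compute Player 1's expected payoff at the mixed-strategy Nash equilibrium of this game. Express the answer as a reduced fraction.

39/5

Player 2 mixes with probability q on P, chosen so Player 1 is indifferent: 12q + 5(1−q) = 9q + 7(1−q) gives q = 2/5.
Player 1's expected payoff (from either row, since indifferent) is 12·2/5 + 5·3/5 = 39/5.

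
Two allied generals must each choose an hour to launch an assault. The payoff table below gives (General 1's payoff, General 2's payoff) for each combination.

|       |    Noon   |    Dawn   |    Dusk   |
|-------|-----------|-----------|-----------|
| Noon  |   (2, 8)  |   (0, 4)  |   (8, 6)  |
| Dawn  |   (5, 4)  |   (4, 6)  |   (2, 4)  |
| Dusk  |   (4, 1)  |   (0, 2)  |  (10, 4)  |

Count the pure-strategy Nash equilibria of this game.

2

Both Dawn: General 1 gets 4 (best alternative 0); General 2 gets 6 (best alternative 4). Neither deviates — NE.
Both Dusk: General 1 gets 10 (best alternative 8); General 2 gets 4 (best alternative 2). Neither deviates — NE.
Both Noon is not a NE: General 1 would switch to Dawn (5 > 2).
No other cell survives both best-response checks, so there are 2 pure NE.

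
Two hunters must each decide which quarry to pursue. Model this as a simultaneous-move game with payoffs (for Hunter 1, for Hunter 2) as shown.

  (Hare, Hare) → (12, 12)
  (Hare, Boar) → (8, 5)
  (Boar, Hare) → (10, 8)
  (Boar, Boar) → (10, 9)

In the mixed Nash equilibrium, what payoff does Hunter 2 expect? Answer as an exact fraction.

17/2

Hunter 1 mixes with probability p on Hare, chosen so Hunter 2 is indifferent: 12p + 8(1−p) = 5p + 9(1−p) gives p = 1/8.
Hunter 2's expected payoff is 12·1/8 + 8·7/8 = 17/2.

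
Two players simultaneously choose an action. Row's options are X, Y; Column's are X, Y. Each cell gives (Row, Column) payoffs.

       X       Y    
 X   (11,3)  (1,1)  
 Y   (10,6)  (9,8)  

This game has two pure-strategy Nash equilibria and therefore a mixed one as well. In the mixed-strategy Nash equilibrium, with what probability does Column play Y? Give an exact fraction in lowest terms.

1/9

Column's mix q on X must make Row indifferent between X and Y.
Row's payoff from X: 11q + 1(1−q). From Y: 10q + 9(1−q).
Set equal: 1q = 8(1−q) → q = 8/9.
Probability on Y is 1 − 8/9 = 1/9.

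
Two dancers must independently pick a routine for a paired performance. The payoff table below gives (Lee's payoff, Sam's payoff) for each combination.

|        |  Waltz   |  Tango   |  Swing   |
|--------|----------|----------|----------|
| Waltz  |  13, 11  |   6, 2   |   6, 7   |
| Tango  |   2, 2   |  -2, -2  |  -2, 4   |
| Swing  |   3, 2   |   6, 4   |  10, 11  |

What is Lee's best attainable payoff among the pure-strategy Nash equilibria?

Both Waltz is a pure NE (Lee: 13 ≥ 3; Sam: 11 ≥ 7). Lee gets 13.
Both Swing is a pure NE (Lee: 10 ≥ 6; Sam: 11 ≥ 4). Lee gets 10.
Every other cell has a profitable deviation for at least one player. Highest of {13, 10} is 13.

13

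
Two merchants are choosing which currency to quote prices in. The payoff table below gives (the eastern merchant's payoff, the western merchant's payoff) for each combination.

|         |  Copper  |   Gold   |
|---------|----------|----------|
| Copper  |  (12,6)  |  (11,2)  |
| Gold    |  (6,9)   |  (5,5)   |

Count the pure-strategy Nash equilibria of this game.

1

Both Copper: the eastern merchant gets 12 (best alternative 6); the western merchant gets 6 (best alternative 2). Neither deviates — NE.
Both Gold is not a NE: the eastern merchant would switch to Copper (11 > 5).
No other cell survives both best-response checks, so there is 1 pure NE.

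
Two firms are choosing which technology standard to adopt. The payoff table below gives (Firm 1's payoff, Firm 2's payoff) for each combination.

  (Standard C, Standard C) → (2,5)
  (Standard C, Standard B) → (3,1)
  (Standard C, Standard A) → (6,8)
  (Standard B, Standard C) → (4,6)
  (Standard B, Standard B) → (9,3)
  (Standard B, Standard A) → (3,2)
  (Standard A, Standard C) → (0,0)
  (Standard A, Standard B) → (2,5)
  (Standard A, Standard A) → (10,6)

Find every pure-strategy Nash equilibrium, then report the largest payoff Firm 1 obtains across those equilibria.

10

(Standard B, Standard C) is a pure NE (Firm 1: 4 ≥ 2; Firm 2: 6 ≥ 3). Firm 1 gets 4.
Both Standard A is a pure NE (Firm 1: 10 ≥ 6; Firm 2: 6 ≥ 5). Firm 1 gets 10.
Every other cell has a profitable deviation for at least one player. Highest of {4, 10} is 10.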